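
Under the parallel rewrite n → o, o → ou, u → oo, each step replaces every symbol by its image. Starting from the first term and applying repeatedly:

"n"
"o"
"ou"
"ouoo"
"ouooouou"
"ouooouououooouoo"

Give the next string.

Replace each of the 16 characters of ouooouououooouoo in place — ou oo ou ou ou oo ou oo ou oo ou ou ou oo ou ou — and concatenate.

ouooouououooouooouooouououooouou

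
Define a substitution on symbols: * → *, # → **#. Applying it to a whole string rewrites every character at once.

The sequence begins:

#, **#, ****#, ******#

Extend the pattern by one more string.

********#

Expanding ******#: *→*, *→*, *→*, *→*, *→*, *→*, #→**#. Concatenated: * * * * * * **#.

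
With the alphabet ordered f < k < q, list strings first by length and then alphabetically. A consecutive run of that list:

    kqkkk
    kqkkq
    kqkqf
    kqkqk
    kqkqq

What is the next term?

Find the rightmost character of kqkqq below q, bump it to the next letter, and reset everything to its right to f.

kqqff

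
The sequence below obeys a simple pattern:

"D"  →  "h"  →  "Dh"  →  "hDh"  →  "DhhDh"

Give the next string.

hDhDhhDh

This is a Fibonacci-style word recurrence s(k) = s(k−2)·s(k−1): e.g. D·h = Dh.
Continuing: hDh · DhhDh gives term 6.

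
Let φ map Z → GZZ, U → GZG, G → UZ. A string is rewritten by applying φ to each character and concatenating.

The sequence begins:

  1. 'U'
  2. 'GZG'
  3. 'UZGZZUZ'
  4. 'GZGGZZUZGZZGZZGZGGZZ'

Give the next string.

Replace each of the 20 characters of GZGGZZUZGZZGZZGZGGZZ in place — UZ GZZ UZ UZ GZZ GZZ GZG GZZ UZ GZZ GZZ UZ GZZ GZZ UZ GZZ UZ UZ GZZ GZZ — and concatenate.

UZGZZUZUZGZZGZZGZGGZZUZGZZGZZUZGZZGZZUZGZZUZUZGZZGZZ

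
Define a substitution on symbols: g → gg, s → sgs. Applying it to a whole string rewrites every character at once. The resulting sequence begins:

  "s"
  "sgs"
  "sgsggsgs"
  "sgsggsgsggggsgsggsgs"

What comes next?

sgsggsgsggggsgsggsgsggggggggsgsggsgsggggsgsggsgs

Applying the rule to each of the 20 symbols of sgsggsgsggggsgsggsgs gives the pieces sgs gg sgs gg gg sgs gg sgs gg gg gg gg sgs gg sgs gg gg sgs gg sgs, which concatenate to the answer.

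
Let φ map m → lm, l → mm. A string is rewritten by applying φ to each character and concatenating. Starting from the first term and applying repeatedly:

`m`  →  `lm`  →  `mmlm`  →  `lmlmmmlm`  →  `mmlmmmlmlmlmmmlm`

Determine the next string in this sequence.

lmlmmmlmlmlmmmlmmmlmmmlmlmlmmmlm

Applying the rule to each of the 16 symbols of mmlmmmlmlmlmmmlm gives the pieces lm lm mm lm lm lm mm lm mm lm mm lm lm lm mm lm, which concatenate to the answer.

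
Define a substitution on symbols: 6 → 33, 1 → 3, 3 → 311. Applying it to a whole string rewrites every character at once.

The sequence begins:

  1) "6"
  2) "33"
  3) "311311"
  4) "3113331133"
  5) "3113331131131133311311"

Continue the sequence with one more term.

Rewriting the 22 symbols of 3113331131131133311311 one by one yields 311 3 3 311 311 311 3 3 311 3 3 311 3 3 311 311 311 3 3 311 3 3; concatenated:

311333113113113331133311333113113113331133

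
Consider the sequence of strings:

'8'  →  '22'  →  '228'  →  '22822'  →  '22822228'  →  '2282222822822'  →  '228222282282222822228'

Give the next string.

2282222822822228222282282222822822

This is a Fibonacci-style word recurrence s(k) = s(k−1)·s(k−2): e.g. 22·8 = 228.
So term 8 is 228222282282222822228·2282222822822.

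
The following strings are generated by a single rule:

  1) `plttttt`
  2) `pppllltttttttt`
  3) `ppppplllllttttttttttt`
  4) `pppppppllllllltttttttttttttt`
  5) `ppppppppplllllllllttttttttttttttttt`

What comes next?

pppppppppppllllllllllltttttttttttttttttttt

Each string has the form p^{2n-1} l^{2n-1} t^{3n+2} (n = 1, 2, …).
Setting n = 6 gives 11, 11, 20 characters in each block.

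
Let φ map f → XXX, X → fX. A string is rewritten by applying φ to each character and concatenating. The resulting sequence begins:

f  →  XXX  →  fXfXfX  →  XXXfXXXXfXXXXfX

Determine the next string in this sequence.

Rewriting the 15 symbols of XXXfXXXXfXXXXfX one by one yields fX fX fX XXX fX fX fX fX XXX fX fX fX fX XXX fX; concatenated:

fXfXfXXXXfXfXfXfXXXXfXfXfXfXXXXfX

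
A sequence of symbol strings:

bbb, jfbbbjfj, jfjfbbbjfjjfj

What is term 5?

jfjfjfjfbbbjfjjfjjfjjfj

s(k+1) = jf·s(k)·jfj, so each term gains jf as a prefix and jfj as a suffix.
From jfjfbbbjfjjfj, 2 further steps: jfjfbbbjfjjfj → jfjfjfbbbjfjjfjjfj → (answer).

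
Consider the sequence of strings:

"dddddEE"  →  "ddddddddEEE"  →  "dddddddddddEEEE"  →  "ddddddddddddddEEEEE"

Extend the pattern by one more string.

dddddddddddddddddEEEEEE

The n-th term is 3n+2 d's then n+1 E's (n = 1, 2, …).
Setting n = 5 gives 17, 6 characters in each block.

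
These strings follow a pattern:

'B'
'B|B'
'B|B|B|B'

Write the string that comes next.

B|B|B|B|B|B|B|B

Each string is two copies of the previous one joined by '|'.
So the next term is two copies of B|B|B|B with '|' between the halves.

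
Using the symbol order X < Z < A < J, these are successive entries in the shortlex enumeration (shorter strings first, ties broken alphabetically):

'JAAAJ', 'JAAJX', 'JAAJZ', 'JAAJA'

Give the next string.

JAAJJ

The successor of JAAJA increments the rightmost position that isn't already J and resets every position after it to X.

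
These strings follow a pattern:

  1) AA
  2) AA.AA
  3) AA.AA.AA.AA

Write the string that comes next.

Each string is two copies of the previous one joined by '.'.
Doubling AA.AA.AA.AA with '.' between the halves:

AA.AA.AA.AA.AA.AA.AA.AA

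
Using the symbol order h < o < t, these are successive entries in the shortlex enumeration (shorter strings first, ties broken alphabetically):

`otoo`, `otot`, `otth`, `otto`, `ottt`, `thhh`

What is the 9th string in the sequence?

Advancing 3 positions from thhh through thhh → thho → thht reaches term 9.

thoh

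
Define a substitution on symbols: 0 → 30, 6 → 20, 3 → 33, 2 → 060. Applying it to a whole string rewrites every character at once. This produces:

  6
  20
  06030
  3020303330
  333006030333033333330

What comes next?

333333303020303330333333303333333333333330

φ(333006030333033333330) expands symbol-by-symbol to 33 33 33 30 30 20 30 33 30 33 33 33 30 33 33 33 33 33 33 33 30; joining the 21 pieces gives the next term.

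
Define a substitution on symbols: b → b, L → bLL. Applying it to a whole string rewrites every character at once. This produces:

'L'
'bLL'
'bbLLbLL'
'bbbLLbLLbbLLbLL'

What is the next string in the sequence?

Rewriting the 15 symbols of bbbLLbLLbbLLbLL one by one yields b b b bLL bLL b bLL bLL b b bLL bLL b bLL bLL; concatenated:

bbbbLLbLLbbLLbLLbbbLLbLLbbLLbLL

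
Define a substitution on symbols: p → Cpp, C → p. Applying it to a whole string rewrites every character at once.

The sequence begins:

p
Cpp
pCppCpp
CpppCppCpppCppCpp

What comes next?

Rewriting the 17 symbols of CpppCppCpppCppCpp one by one yields p Cpp Cpp Cpp p Cpp Cpp p Cpp Cpp Cpp p Cpp Cpp p Cpp Cpp; concatenated:

pCppCppCpppCppCpppCppCppCpppCppCpppCppCpp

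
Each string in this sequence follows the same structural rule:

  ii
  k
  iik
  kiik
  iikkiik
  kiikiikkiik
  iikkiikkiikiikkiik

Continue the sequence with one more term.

From term 3 onward, concatenate the second-to-last term with the last: ii·k = iik, k·iik = kiik, …
So term 8 is kiikiikkiik·iikkiikkiikiikkiik.

kiikiikkiikiikkiikkiikiikkiik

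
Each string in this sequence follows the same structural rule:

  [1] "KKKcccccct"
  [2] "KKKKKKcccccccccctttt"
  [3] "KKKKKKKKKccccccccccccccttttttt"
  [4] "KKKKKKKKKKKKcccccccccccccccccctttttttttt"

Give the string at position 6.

KKKKKKKKKKKKKKKKKKcccccccccccccccccccccccccctttttttttttttttt

Term n consists of 3n K's, followed by 4n+2 c's, followed by 3n-2 t's (n = 1, 2, …).
For term 6, n = 6, so the run lengths are 18, 26, 16.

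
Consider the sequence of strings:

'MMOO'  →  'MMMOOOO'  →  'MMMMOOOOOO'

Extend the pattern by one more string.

MMMMMOOOOOOOO

Reading off run lengths: M runs 2, 3, 4; O runs 2, 4, 6 — each is linear in n (n = 1, 2, …).
For the next term, n = 4, so the run lengths are 5, 8.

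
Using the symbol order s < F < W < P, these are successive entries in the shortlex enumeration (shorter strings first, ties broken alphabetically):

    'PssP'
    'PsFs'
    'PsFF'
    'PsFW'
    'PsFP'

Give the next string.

PsWs

Find the rightmost character of PsFP below P, bump it to the next letter, and reset everything to its right to s.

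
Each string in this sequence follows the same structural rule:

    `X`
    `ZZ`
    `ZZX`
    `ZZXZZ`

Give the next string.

ZZXZZZZX

From term 3 onward, concatenate the last term with the second-to-last: ZZ·X = ZZX, ZZX·ZZ = ZZXZZ, …
Continuing: ZZXZZ · ZZX gives term 5.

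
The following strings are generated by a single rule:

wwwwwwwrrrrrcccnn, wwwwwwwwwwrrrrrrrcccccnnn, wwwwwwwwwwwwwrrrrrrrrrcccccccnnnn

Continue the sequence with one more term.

Each string has the form w^{3n+1} r^{2n+1} c^{2n-1} n^{n}, where the shown terms are n = 2, 3, 4.
For the next term, n = 5, so the run lengths are 16, 11, 9, 5.

wwwwwwwwwwwwwwwwrrrrrrrrrrrcccccccccnnnnn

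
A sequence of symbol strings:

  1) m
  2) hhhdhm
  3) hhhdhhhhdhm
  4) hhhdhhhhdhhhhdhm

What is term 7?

hhhdhhhhdhhhhdhhhhdhhhhdhhhhdhm

Every step adds hhhdh at the front: s(k+1) = hhhdh·s(k).
From hhhdhhhhdhhhhdhm, 3 further steps: hhhdhhhhdhhhhdhm → hhhdhhhhdhhhhdhhhhdhm → hhhdhhhhdhhhhdhhhhdhhhhdhm → (answer).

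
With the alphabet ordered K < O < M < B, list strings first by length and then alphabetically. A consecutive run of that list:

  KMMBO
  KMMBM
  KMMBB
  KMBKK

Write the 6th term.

KMBKM

Stepping forward 2 times from KMBKK: KMBKK → KMBKO, then the target.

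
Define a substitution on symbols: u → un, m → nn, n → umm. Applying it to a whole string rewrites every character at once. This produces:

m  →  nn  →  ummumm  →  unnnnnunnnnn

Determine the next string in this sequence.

Expanding unnnnnunnnnn: u→un, n→umm, n→umm, n→umm, n→umm, n→umm, u→un, n→umm, n→umm, n→umm, n→umm, n→umm. Concatenated: un umm umm umm umm umm un umm umm umm umm umm.

unummummummummummunummummummummumm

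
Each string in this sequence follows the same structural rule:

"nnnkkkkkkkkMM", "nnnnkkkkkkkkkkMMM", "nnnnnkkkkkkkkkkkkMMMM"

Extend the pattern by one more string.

Term n consists of n n's, followed by 2n+2 k's, followed by n-1 M's, where the shown terms are n = 3, 4, 5.
Setting n = 6 gives 6, 14, 5 characters in each block.

nnnnnnkkkkkkkkkkkkkkMMMMM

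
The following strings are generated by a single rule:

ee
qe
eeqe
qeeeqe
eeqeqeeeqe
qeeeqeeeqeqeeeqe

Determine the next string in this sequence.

eeqeqeeeqeqeeeqeeeqeqeeeqe

This is a Fibonacci-style word recurrence s(k) = s(k−2)·s(k−1): e.g. ee·qe = eeqe.
Continuing: eeqeqeeeqe · qeeeqeeeqeqeeeqe gives term 7.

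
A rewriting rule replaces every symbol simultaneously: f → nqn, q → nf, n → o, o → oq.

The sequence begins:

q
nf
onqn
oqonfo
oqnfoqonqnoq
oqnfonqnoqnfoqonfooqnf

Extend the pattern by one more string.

φ(oqnfonqnoqnfoqonfooqnf) expands symbol-by-symbol to oq nf o nqn oq o nf o oq nf o nqn oq nf oq o nqn oq oq nf o nqn; joining the 22 pieces gives the next term.

oqnfonqnoqonfooqnfonqnoqnfoqonqnoqoqnfonqn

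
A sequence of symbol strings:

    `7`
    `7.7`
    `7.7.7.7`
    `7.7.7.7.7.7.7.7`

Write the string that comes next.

s(k+1) = s(k)·.·s(k) — each term doubles the last with '.' between the halves.
Doubling 7.7.7.7.7.7.7.7 with '.' between the halves:

7.7.7.7.7.7.7.7.7.7.7.7.7.7.7.7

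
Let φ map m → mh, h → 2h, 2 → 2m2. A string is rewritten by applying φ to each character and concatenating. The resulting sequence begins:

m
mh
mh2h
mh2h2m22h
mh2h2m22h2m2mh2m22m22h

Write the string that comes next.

mh2h2m22h2m2mh2m22m22h2m2mh2m2mh2h2m2mh2m22m2mh2m22m22h

Replace each of the 22 characters of mh2h2m22h2m2mh2m22m22h in place — mh 2h 2m2 2h 2m2 mh 2m2 2m2 2h 2m2 mh 2m2 mh 2h 2m2 mh 2m2 2m2 mh 2m2 2m2 2h — and concatenate.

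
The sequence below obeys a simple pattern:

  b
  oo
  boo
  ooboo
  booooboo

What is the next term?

This is a Fibonacci-style word recurrence s(k) = s(k−2)·s(k−1): e.g. b·oo = boo.
So term 6 is ooboo·booooboo.

ooboobooooboo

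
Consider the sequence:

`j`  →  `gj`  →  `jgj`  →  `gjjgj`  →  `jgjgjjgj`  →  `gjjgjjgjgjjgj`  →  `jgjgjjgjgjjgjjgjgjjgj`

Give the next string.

gjjgjjgjgjjgjjgjgjjgjgjjgjjgjgjjgj

This is a Fibonacci-style word recurrence s(k) = s(k−2)·s(k−1): e.g. j·gj = jgj.
So term 8 is gjjgjjgjgjjgj·jgjgjjgjgjjgjjgjgjjgj.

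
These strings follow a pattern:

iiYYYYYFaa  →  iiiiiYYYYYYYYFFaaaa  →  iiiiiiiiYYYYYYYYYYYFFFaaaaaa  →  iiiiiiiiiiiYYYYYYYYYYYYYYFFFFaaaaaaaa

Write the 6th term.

Each string has the form i^{3n-1} Y^{3n+2} F^{n} a^{2n} (n = 1, 2, …).
For term 6, n = 6, so the run lengths are 17, 20, 6, 12.

iiiiiiiiiiiiiiiiiYYYYYYYYYYYYYYYYYYYYFFFFFFaaaaaaaaaaaa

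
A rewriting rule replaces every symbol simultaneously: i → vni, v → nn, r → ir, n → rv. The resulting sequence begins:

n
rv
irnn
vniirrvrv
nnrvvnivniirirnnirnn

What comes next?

Applying the rule to each of the 20 symbols of nnrvvnivniirirnnirnn gives the pieces rv rv ir nn nn rv vni nn rv vni vni ir vni ir rv rv vni ir rv rv, which concatenate to the answer.

rvrvirnnnnrvvninnrvvnivniirvniirrvrvvniirrvrv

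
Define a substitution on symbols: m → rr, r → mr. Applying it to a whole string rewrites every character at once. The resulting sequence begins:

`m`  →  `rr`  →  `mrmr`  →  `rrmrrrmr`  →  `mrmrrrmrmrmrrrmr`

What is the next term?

Rewriting the 16 symbols of mrmrrrmrmrmrrrmr one by one yields rr mr rr mr mr mr rr mr rr mr rr mr mr mr rr mr; concatenated:

rrmrrrmrmrmrrrmrrrmrrrmrmrmrrrmr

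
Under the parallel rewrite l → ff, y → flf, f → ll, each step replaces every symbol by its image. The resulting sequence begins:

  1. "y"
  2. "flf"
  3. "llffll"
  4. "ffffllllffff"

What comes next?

Apply φ to ffffllllffff symbol by symbol: f→ll, f→ll, f→ll, f→ll, l→ff, l→ff, l→ff, l→ff, f→ll, f→ll, f→ll, f→ll; joined: ll ll ll ll ff ff ff ff ll ll ll ll.

llllllllffffffffllllllll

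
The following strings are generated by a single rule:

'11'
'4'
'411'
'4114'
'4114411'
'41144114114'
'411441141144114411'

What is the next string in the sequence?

From term 3 onward, concatenate the last term with the second-to-last: 4·11 = 411, 411·4 = 4114, …
So term 8 is 411441141144114411·41144114114.

41144114114411441141144114114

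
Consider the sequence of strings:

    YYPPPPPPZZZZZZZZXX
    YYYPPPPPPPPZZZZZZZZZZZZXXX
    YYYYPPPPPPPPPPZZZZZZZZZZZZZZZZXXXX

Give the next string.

Each string has the form Y^{n} P^{2n+2} Z^{4n} X^{n}, where the shown terms are n = 2, 3, 4.
Setting n = 5 gives 5, 12, 20, 5 characters in each block.

YYYYYPPPPPPPPPPPPZZZZZZZZZZZZZZZZZZZZXXXXX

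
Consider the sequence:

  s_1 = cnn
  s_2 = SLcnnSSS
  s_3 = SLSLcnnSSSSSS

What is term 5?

Every step adds SL to the front and SSS to the end of the previous string.
From SLSLcnnSSSSSS, 2 further steps: SLSLcnnSSSSSS → SLSLSLcnnSSSSSSSSS → (answer).

SLSLSLSLcnnSSSSSSSSSSSS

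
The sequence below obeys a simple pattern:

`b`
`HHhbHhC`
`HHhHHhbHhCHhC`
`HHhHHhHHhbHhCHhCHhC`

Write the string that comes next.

Each term wraps the previous one in HHh on the left and HhC on the right.
One more step from HHhHHhHHhbHhCHhCHhC gives the answer.

HHhHHhHHhHHhbHhCHhCHhCHhC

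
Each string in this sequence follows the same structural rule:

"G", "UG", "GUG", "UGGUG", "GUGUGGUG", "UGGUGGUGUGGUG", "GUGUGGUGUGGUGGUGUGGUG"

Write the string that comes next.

UGGUGGUGUGGUGGUGUGGUGUGGUGGUGUGGUG

Each term (from the third on) is the two preceding terms concatenated in order: term 3 = G·UG = GUG.
The next term joins UGGUGGUGUGGUG and GUGUGGUGUGGUGGUGUGGUG.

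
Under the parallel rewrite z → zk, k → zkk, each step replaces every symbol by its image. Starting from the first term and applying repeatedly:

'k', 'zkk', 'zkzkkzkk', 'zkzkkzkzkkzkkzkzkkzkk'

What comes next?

Replace each of the 21 characters of zkzkkzkzkkzkkzkzkkzkk in place — zk zkk zk zkk zkk zk zkk zk zkk zkk zk zkk zkk zk zkk zk zkk zkk zk zkk zkk — and concatenate.

zkzkkzkzkkzkkzkzkkzkzkkzkkzkzkkzkkzkzkkzkzkkzkkzkzkkzkk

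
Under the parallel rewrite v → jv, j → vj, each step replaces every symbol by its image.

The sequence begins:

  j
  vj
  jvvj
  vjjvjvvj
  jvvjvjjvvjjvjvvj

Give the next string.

Rewriting the 16 symbols of jvvjvjjvvjjvjvvj one by one yields vj jv jv vj jv vj vj jv jv vj vj jv vj jv jv vj; concatenated:

vjjvjvvjjvvjvjjvjvvjvjjvvjjvjvvj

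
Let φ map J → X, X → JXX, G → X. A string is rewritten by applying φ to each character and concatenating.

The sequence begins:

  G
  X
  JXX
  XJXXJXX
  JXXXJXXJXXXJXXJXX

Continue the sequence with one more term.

Rewriting the 17 symbols of JXXXJXXJXXXJXXJXX one by one yields X JXX JXX JXX X JXX JXX X JXX JXX JXX X JXX JXX X JXX JXX; concatenated:

XJXXJXXJXXXJXXJXXXJXXJXXJXXXJXXJXXXJXXJXX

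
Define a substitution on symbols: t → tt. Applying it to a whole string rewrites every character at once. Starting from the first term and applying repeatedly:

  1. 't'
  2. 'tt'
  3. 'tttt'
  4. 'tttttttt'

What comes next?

Rewriting each symbol of tttttttt: t→tt, t→tt, t→tt, t→tt, t→tt, t→tt, t→tt, t→tt, which concatenates to tt tt tt tt tt tt tt tt.

tttttttttttttttt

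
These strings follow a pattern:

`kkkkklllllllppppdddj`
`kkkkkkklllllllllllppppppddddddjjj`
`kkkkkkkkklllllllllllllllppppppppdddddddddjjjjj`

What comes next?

Reading off run lengths: k runs 5, 7, 9; l runs 7, 11, 15; p runs 4, 6, 8; d runs 3, 6, 9; j runs 1, 3, 5 — each is linear in n (n = 1, 2, …).
At n = 4 the blocks have lengths 11, 19, 10, 12, 7.

kkkkkkkkkkklllllllllllllllllllppppppppppddddddddddddjjjjjjj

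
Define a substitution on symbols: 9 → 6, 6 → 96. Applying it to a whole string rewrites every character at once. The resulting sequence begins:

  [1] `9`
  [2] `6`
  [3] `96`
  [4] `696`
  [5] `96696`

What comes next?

Rewriting each symbol of 96696: 9→6, 6→96, 6→96, 9→6, 6→96, which concatenates to 6 96 96 6 96.

69696696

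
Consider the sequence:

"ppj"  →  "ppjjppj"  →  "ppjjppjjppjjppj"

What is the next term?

s(k+1) = s(k)·j·s(k) — each term doubles the last with 'j' between the halves.
Doubling ppjjppjjppjjppj with 'j' between the halves:

ppjjppjjppjjppjjppjjppjjppjjppj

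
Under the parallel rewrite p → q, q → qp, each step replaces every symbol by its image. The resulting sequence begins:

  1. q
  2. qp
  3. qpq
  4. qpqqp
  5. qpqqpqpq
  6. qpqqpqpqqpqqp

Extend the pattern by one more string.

qpqqpqpqqpqqpqpqqpqpq

Applying the rule to each of the 13 symbols of qpqqpqpqqpqqp gives the pieces qp q qp qp q qp q qp qp q qp qp q, which concatenate to the answer.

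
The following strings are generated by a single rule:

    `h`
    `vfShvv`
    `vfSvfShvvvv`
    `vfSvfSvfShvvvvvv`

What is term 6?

Every step adds vfS to the front and vv to the end of the previous string.
From vfSvfSvfShvvvvvv, 2 further steps: vfSvfSvfShvvvvvv → vfSvfSvfSvfShvvvvvvvv → (answer).

vfSvfSvfSvfSvfShvvvvvvvvvv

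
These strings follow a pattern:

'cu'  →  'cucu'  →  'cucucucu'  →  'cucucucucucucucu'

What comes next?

cucucucucucucucucucucucucucucucu

Every step duplicates the string.
One more doubling of cucucucucucucucu gives the answer.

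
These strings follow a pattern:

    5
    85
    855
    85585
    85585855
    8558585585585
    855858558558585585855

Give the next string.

8558585585585855858558558585585585

This is a Fibonacci-style word recurrence s(k) = s(k−1)·s(k−2): e.g. 85·5 = 855.
So term 8 is 855858558558585585855·8558585585585.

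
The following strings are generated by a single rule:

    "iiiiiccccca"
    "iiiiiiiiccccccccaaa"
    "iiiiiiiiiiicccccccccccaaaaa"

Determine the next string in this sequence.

iiiiiiiiiiiiiiccccccccccccccaaaaaaa

Term n consists of 3n+2 i's, followed by 3n+2 c's, followed by 2n-1 a's (n = 1, 2, …).
Setting n = 4 gives 14, 14, 7 characters in each block.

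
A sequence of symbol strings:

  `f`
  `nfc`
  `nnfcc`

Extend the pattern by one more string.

nnnfccc

Every step adds n to the front and c to the end of the previous string.
So the next term is n·nnfcc·c.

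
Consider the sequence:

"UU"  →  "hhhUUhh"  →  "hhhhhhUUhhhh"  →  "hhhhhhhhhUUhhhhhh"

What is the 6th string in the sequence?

s(k+1) = hhh·s(k)·hh, so each term gains hhh as a prefix and hh as a suffix.
From hhhhhhhhhUUhhhhhh, 2 further steps: hhhhhhhhhUUhhhhhh → hhhhhhhhhhhhUUhhhhhhhh → (answer).

hhhhhhhhhhhhhhhUUhhhhhhhhhh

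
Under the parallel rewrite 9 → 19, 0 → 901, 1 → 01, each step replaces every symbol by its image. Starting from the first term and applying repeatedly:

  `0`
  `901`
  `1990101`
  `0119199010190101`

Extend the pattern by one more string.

Applying the rule to each of the 16 symbols of 0119199010190101 gives the pieces 901 01 01 19 01 19 19 901 01 901 01 19 901 01 901 01, which concatenate to the answer.

9010101190119199010190101199010190101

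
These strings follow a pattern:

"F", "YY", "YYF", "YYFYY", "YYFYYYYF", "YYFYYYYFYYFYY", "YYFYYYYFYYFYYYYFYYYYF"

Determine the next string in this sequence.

Each term (from the third on) is the previous term followed by the one before it: term 3 = YY·F = YYF.
Continuing: YYFYYYYFYYFYYYYFYYYYF · YYFYYYYFYYFYY gives term 8.

YYFYYYYFYYFYYYYFYYYYFYYFYYYYFYYFYY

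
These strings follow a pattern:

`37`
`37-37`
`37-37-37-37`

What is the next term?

s(k+1) = s(k)·-·s(k) — each term doubles the last with '-' between the halves.
So the next term is two copies of 37-37-37-37 with '-' between the halves.

37-37-37-37-37-37-37-37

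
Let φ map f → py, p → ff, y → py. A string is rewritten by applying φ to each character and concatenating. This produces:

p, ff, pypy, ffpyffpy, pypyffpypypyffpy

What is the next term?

φ(pypyffpypypyffpy) expands symbol-by-symbol to ff py ff py py py ff py ff py ff py py py ff py; joining the 16 pieces gives the next term.

ffpyffpypypyffpyffpyffpypypyffpy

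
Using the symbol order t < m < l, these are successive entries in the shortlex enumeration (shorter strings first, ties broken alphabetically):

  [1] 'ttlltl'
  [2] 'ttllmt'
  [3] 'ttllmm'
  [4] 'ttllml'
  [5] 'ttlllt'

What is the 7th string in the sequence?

Advancing 2 positions from ttlllt through ttlllt → ttlllm reaches term 7.

ttllll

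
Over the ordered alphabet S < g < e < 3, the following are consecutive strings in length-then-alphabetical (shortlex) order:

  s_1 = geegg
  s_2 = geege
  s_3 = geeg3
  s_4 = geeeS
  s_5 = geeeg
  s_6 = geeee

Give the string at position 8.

gee3S

Continuing the enumeration 2 steps past geeee: geeee → geee3 → (answer).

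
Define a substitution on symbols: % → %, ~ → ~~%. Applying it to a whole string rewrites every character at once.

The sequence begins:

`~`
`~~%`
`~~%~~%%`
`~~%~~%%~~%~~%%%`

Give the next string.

Applying the rule to each of the 15 symbols of ~~%~~%%~~%~~%%% gives the pieces ~~% ~~% % ~~% ~~% % % ~~% ~~% % ~~% ~~% % % %, which concatenate to the answer.

~~%~~%%~~%~~%%%~~%~~%%~~%~~%%%%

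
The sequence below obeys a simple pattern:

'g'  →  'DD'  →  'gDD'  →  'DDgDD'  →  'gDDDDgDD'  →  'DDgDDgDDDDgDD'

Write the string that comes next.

This is a Fibonacci-style word recurrence s(k) = s(k−2)·s(k−1): e.g. g·DD = gDD.
So term 7 is gDDDDgDD·DDgDDgDDDDgDD.

gDDDDgDDDDgDDgDDDDgDD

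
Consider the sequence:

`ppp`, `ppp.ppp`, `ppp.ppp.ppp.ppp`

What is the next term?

ppp.ppp.ppp.ppp.ppp.ppp.ppp.ppp

Each string is two copies of the previous one joined by '.'.
So the next term is two copies of ppp.ppp.ppp.ppp with '.' between the halves.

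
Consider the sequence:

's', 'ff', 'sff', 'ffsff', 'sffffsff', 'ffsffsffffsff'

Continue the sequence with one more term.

sffffsffffsffsffffsff

Each term (from the third on) is the two preceding terms concatenated in order: term 3 = s·ff = sff.
Continuing: sffffsff · ffsffsffffsff gives term 7.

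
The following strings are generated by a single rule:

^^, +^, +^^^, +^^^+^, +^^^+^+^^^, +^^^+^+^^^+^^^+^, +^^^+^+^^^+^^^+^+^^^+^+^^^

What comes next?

This is a Fibonacci-style word recurrence s(k) = s(k−1)·s(k−2): e.g. +^·^^ = +^^^.
The next term joins +^^^+^+^^^+^^^+^+^^^+^+^^^ and +^^^+^+^^^+^^^+^.

+^^^+^+^^^+^^^+^+^^^+^+^^^+^^^+^+^^^+^^^+^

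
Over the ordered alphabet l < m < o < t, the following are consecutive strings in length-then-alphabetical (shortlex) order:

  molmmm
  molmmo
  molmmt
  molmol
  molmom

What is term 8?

molmtl

Continuing the enumeration 3 steps past molmom: molmom → molmoo → molmot → (answer).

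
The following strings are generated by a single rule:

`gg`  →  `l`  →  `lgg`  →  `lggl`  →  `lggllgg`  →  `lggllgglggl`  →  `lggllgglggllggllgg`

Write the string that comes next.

lggllgglggllggllgglggllgglggl

This is a Fibonacci-style word recurrence s(k) = s(k−1)·s(k−2): e.g. l·gg = lgg.
The next term joins lggllgglggllggllgg and lggllgglggl.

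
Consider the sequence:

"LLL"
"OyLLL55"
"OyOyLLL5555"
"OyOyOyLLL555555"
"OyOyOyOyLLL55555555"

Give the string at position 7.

Every step adds Oy to the front and 55 to the end of the previous string.
From OyOyOyOyLLL55555555, 2 further steps: OyOyOyOyLLL55555555 → OyOyOyOyOyLLL5555555555 → (answer).

OyOyOyOyOyOyLLL555555555555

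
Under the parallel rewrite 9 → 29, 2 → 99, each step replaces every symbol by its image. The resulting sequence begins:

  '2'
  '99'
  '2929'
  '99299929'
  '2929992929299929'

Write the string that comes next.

99299929292999299929992929299929

φ(2929992929299929) expands symbol-by-symbol to 99 29 99 29 29 29 99 29 99 29 99 29 29 29 99 29; joining the 16 pieces gives the next term.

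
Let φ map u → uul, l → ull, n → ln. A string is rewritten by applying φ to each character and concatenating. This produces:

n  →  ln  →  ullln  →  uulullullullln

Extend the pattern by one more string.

uuluululluulullulluulullulluulullullullln

Replace each of the 14 characters of uulullullullln in place — uul uul ull uul ull ull uul ull ull uul ull ull ull ln — and concatenate.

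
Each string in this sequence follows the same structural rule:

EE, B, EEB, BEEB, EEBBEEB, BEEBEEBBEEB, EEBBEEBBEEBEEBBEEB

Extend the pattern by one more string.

From term 3 onward, concatenate the second-to-last term with the last: EE·B = EEB, B·EEB = BEEB, …
So term 8 is BEEBEEBBEEB·EEBBEEBBEEBEEBBEEB.

BEEBEEBBEEBEEBBEEBBEEBEEBBEEB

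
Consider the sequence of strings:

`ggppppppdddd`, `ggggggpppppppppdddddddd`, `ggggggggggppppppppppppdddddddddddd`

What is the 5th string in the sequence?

The n-th term is 4n-2 g's then 3n+3 p's then 4n d's (n = 1, 2, …).
At n = 5 the blocks have lengths 18, 18, 20.

ggggggggggggggggggppppppppppppppppppdddddddddddddddddddd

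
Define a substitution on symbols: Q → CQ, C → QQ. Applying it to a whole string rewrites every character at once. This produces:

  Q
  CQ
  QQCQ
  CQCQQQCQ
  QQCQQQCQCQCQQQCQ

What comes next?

Applying the rule to each of the 16 symbols of QQCQQQCQCQCQQQCQ gives the pieces CQ CQ QQ CQ CQ CQ QQ CQ QQ CQ QQ CQ CQ CQ QQ CQ, which concatenate to the answer.

CQCQQQCQCQCQQQCQQQCQQQCQCQCQQQCQ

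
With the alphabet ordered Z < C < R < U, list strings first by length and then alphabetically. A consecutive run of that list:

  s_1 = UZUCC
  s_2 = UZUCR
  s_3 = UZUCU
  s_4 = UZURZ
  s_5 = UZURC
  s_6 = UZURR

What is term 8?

Stepping forward 2 times from UZURR: UZURR → UZURU, then the target.

UZUUZ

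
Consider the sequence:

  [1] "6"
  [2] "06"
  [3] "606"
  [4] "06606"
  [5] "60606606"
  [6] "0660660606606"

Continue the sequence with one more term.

606066060660660606606

This is a Fibonacci-style word recurrence s(k) = s(k−2)·s(k−1): e.g. 6·06 = 606.
Continuing: 60606606 · 0660660606606 gives term 7.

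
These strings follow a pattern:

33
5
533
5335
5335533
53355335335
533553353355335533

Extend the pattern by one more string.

53355335335533553353355335335

This is a Fibonacci-style word recurrence s(k) = s(k−1)·s(k−2): e.g. 5·33 = 533.
The next term joins 533553353355335533 and 53355335335.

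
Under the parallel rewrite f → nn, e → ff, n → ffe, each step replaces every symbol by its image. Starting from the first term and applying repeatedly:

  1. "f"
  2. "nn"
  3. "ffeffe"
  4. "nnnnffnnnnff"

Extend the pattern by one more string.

Apply φ to nnnnffnnnnff symbol by symbol: n→ffe, n→ffe, n→ffe, n→ffe, f→nn, f→nn, n→ffe, n→ffe, n→ffe, n→ffe, f→nn, f→nn; joined: ffe ffe ffe ffe nn nn ffe ffe ffe ffe nn nn.

ffeffeffeffennnnffeffeffeffennnn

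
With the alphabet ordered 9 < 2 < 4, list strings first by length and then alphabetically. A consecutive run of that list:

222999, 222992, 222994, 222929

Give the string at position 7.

222949

Stepping forward 3 times from 222929: 222929 → 222922 → 222924, then the target.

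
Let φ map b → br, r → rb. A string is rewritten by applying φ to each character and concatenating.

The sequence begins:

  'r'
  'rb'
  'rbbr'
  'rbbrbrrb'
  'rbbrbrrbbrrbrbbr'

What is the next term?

Applying the rule to each of the 16 symbols of rbbrbrrbbrrbrbbr gives the pieces rb br br rb br rb rb br br rb rb br rb br br rb, which concatenate to the answer.

rbbrbrrbbrrbrbbrbrrbrbbrrbbrbrrb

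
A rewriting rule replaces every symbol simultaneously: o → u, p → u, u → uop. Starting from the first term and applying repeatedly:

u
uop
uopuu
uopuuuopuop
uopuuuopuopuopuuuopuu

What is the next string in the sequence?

Applying the rule to each of the 21 symbols of uopuuuopuopuopuuuopuu gives the pieces uop u u uop uop uop u u uop u u uop u u uop uop uop u u uop uop, which concatenate to the answer.

uopuuuopuopuopuuuopuuuopuuuopuopuopuuuopuop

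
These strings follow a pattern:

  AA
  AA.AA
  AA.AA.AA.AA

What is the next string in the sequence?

Each string is two copies of the previous one joined by '.'.
Doubling AA.AA.AA.AA with '.' between the halves:

AA.AA.AA.AA.AA.AA.AA.AA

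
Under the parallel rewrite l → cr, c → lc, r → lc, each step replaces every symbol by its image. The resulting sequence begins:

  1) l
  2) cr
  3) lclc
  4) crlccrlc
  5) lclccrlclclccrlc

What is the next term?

Rewriting the 16 symbols of lclccrlclclccrlc one by one yields cr lc cr lc lc lc cr lc cr lc cr lc lc lc cr lc; concatenated:

crlccrlclclccrlccrlccrlclclccrlc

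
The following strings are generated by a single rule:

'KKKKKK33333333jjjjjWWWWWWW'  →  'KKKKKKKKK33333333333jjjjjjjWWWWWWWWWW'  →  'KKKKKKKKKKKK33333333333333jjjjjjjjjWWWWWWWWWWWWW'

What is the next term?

KKKKKKKKKKKKKKK33333333333333333jjjjjjjjjjjWWWWWWWWWWWWWWWW

Reading off run lengths: K runs 6, 9, 12; 3 runs 8, 11, 14; j runs 5, 7, 9; W runs 7, 10, 13 — each is linear in n, where the shown terms are n = 2, 3, 4.
For the next term, n = 5, so the run lengths are 15, 17, 11, 16.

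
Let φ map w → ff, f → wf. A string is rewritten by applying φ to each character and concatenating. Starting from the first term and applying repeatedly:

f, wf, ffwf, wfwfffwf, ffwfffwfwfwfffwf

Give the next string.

Replace each of the 16 characters of ffwfffwfwfwfffwf in place — wf wf ff wf wf wf ff wf ff wf ff wf wf wf ff wf — and concatenate.

wfwfffwfwfwfffwfffwfffwfwfwfffwf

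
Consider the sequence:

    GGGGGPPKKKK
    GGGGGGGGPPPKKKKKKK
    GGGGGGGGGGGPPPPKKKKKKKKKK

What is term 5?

Reading off run lengths: G runs 5, 8, 11; P runs 2, 3, 4; K runs 4, 7, 10 — each is linear in n (n = 1, 2, …).
For term 5, n = 5, so the run lengths are 17, 6, 16.

GGGGGGGGGGGGGGGGGPPPPPPKKKKKKKKKKKKKKKK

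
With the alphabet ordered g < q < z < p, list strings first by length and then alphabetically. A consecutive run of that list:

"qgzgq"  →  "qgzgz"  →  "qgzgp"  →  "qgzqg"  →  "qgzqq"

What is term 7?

Advancing 2 positions from qgzqq through qgzqq → qgzqz reaches term 7.

qgzqp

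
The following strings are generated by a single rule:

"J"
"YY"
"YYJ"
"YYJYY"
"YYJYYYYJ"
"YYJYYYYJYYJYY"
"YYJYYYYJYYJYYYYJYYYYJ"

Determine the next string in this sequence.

YYJYYYYJYYJYYYYJYYYYJYYJYYYYJYYJYY

Each term (from the third on) is the previous term followed by the one before it: term 3 = YY·J = YYJ.
The next term joins YYJYYYYJYYJYYYYJYYYYJ and YYJYYYYJYYJYY.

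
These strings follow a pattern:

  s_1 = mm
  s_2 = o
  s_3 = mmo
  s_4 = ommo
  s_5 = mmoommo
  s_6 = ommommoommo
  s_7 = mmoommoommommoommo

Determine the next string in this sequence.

Each term (from the third on) is the two preceding terms concatenated in order: term 3 = mm·o = mmo.
The next term joins ommommoommo and mmoommoommommoommo.

ommommoommommoommoommommoommo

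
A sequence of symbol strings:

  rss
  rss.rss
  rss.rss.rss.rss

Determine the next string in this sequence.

Each string is two copies of the previous one joined by '.'.
Doubling rss.rss.rss.rss with '.' between the halves:

rss.rss.rss.rss.rss.rss.rss.rss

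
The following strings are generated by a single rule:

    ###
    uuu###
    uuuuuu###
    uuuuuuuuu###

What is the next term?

Every step adds uuu at the front: s(k+1) = uuu·s(k).
Applying this once more to uuuuuuuuu###:

uuuuuuuuuuuu###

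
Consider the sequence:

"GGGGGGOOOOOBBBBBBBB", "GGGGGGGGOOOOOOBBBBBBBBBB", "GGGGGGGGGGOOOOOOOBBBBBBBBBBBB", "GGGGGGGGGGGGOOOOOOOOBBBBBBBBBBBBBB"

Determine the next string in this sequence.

GGGGGGGGGGGGGGOOOOOOOOOBBBBBBBBBBBBBBBB

The n-th term is 2n G's then n+2 O's then 2n+2 B's, where the shown terms are n = 3, 4, 5, 6.
Setting n = 7 gives 14, 9, 16 characters in each block.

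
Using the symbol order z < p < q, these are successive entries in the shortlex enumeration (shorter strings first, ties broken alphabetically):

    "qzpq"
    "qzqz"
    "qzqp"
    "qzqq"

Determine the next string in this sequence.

Treat qzqq as a base-3 numeral over the given alphabet and add one, carrying through any trailing q's.

qpzz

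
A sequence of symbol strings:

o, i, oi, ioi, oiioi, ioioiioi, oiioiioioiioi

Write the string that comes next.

This is a Fibonacci-style word recurrence s(k) = s(k−2)·s(k−1): e.g. o·i = oi.
Continuing: ioioiioi · oiioiioioiioi gives term 8.

ioioiioioiioiioioiioi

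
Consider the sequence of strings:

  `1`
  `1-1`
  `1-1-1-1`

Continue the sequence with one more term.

Each string is two copies of the previous one joined by '-'.
Doubling 1-1-1-1 with '-' between the halves:

1-1-1-1-1-1-1-1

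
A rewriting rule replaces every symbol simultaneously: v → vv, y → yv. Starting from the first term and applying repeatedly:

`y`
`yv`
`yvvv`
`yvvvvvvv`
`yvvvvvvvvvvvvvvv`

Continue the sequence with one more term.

yvvvvvvvvvvvvvvvvvvvvvvvvvvvvvvv

Replace each of the 16 characters of yvvvvvvvvvvvvvvv in place — yv vv vv vv vv vv vv vv vv vv vv vv vv vv vv vv — and concatenate.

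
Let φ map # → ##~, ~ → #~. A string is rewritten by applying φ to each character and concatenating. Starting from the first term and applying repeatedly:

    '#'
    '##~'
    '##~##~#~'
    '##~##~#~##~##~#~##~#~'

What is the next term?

Applying the rule to each of the 21 symbols of ##~##~#~##~##~#~##~#~ gives the pieces ##~ ##~ #~ ##~ ##~ #~ ##~ #~ ##~ ##~ #~ ##~ ##~ #~ ##~ #~ ##~ ##~ #~ ##~ #~, which concatenate to the answer.

##~##~#~##~##~#~##~#~##~##~#~##~##~#~##~#~##~##~#~##~#~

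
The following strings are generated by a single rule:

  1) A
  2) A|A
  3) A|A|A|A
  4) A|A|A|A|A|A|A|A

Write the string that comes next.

s(k+1) = s(k)·|·s(k) — each term doubles the last with '|' between the halves.
Doubling A|A|A|A|A|A|A|A with '|' between the halves:

A|A|A|A|A|A|A|A|A|A|A|A|A|A|A|A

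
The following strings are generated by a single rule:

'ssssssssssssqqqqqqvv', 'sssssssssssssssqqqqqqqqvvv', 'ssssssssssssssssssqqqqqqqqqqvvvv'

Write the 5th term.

ssssssssssssssssssssssssqqqqqqqqqqqqqqvvvvvv

Term n consists of 3n+3 s's, followed by 2n q's, followed by n-1 v's, where the shown terms are n = 3, 4, 5.
Setting n = 7 gives 24, 14, 6 characters in each block.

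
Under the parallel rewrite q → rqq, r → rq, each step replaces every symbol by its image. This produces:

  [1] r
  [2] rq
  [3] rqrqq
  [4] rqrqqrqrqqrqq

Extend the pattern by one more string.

rqrqqrqrqqrqqrqrqqrqrqqrqqrqrqqrqq

Replace each of the 13 characters of rqrqqrqrqqrqq in place — rq rqq rq rqq rqq rq rqq rq rqq rqq rq rqq rqq — and concatenate.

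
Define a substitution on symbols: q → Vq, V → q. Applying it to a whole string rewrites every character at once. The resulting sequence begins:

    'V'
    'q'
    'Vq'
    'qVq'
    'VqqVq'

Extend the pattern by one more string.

Apply φ to VqqVq symbol by symbol: V→q, q→Vq, q→Vq, V→q, q→Vq; joined: q Vq Vq q Vq.

qVqVqqVq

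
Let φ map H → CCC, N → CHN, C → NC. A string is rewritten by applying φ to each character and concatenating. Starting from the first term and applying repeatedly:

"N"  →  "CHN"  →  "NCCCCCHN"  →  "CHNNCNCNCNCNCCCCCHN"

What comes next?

NCCCCCHNCHNNCCHNNCCHNNCCHNNCCHNNCNCNCNCNCCCCCHN

φ(CHNNCNCNCNCNCCCCCHN) expands symbol-by-symbol to NC CCC CHN CHN NC CHN NC CHN NC CHN NC CHN NC NC NC NC NC CCC CHN; joining the 19 pieces gives the next term.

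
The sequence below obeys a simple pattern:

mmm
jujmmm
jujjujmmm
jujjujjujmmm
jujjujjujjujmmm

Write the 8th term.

jujjujjujjujjujjujjujmmm

Each term is the previous one with juj prepended.
From jujjujjujjujmmm, 3 further steps: jujjujjujjujmmm → jujjujjujjujjujmmm → jujjujjujjujjujjujmmm → (answer).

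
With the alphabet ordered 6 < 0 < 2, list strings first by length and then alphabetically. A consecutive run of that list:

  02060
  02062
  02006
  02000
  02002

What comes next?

Find the rightmost character of 02002 below 2, bump it to the next letter, and reset everything to its right to 6.

02026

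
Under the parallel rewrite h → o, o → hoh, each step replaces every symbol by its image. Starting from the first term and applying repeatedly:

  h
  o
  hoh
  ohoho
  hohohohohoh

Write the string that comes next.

Apply φ to hohohohohoh symbol by symbol: h→o, o→hoh, h→o, o→hoh, h→o, o→hoh, h→o, o→hoh, h→o, o→hoh, h→o; joined: o hoh o hoh o hoh o hoh o hoh o.

ohohohohohohohohohoho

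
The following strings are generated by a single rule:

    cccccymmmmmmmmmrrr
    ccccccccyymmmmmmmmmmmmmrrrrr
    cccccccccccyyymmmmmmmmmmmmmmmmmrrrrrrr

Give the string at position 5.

Term n consists of 3n-1 c's, followed by n-1 y's, followed by 4n+1 m's, followed by 2n-1 r's, where the shown terms are n = 2, 3, 4.
At n = 6 the blocks have lengths 17, 5, 25, 11.

cccccccccccccccccyyyyymmmmmmmmmmmmmmmmmmmmmmmmmrrrrrrrrrrr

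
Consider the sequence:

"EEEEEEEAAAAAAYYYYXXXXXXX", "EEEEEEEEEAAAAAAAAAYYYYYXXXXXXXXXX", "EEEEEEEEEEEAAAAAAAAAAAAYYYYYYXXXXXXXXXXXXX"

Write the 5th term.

Term n consists of 2n+3 E's, followed by 3n A's, followed by n+2 Y's, followed by 3n+1 X's, where the shown terms are n = 2, 3, 4.
For term 5, n = 6, so the run lengths are 15, 18, 8, 19.

EEEEEEEEEEEEEEEAAAAAAAAAAAAAAAAAAYYYYYYYYXXXXXXXXXXXXXXXXXXX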